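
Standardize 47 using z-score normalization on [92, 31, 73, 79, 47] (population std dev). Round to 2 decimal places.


Mean = (92 + 31 + 73 + 79 + 47) / 5 = 64.4
Variance = sum((x_i - mean)^2) / n = 493.44
Std = sqrt(493.44) = 22.2135
Z = (x - mean) / std
= (47 - 64.4) / 22.2135
= -17.4 / 22.2135
= -0.78

-0.78


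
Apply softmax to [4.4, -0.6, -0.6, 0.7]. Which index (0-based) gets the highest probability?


Softmax is a monotonic transformation, so it preserves the argmax.
We need to find the index of the maximum logit.
Index 0: 4.4
Index 1: -0.6
Index 2: -0.6
Index 3: 0.7
Maximum logit = 4.4 at index 0

0


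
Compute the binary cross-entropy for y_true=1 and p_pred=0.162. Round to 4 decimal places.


For y=1: Loss = -log(p)
= -log(0.162)
= -(-1.8202)
= 1.8202

1.8202


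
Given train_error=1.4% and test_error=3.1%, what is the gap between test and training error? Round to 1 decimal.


Generalization gap = test_error - train_error
= 3.1 - 1.4
= 1.7%
A small gap suggests good generalization.

1.7


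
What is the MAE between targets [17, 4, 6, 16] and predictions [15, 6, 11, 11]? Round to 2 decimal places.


Absolute errors: [2, 2, 5, 5]
Sum of absolute errors = 14
MAE = 14 / 4 = 3.50

3.50


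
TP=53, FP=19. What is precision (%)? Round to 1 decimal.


Precision = TP / (TP + FP) * 100
= 53 / (53 + 19)
= 53 / 72
= 0.7361
= 73.6%

73.6


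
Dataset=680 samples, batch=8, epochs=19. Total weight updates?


Iterations per epoch = 680 / 8 = 85
Total updates = iterations_per_epoch * epochs
= 85 * 19
= 1615

1615


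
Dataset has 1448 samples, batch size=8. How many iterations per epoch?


Iterations per epoch = dataset_size / batch_size
= 1448 / 8
= 181

181


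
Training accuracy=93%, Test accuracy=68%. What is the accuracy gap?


Gap = train_accuracy - test_accuracy
= 93 - 68
= 25%
This large gap strongly indicates overfitting.

25


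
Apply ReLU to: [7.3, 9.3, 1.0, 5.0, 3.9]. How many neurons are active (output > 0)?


ReLU(x) = max(0, x) for each element:
ReLU(7.3) = 7.3
ReLU(9.3) = 9.3
ReLU(1.0) = 1.0
ReLU(5.0) = 5.0
ReLU(3.9) = 3.9
Active neurons (>0): 5

5


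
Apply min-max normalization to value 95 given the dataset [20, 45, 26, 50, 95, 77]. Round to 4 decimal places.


Min = 20, Max = 95
Range = 95 - 20 = 75
Scaled = (x - min) / (max - min)
= (95 - 20) / 75
= 75 / 75
= 1.0000

1.0000


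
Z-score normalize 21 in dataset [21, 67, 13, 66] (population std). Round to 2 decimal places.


Mean = (21 + 67 + 13 + 66) / 4 = 41.75
Variance = sum((x_i - mean)^2) / n = 620.6875
Std = sqrt(620.6875) = 24.9136
Z = (x - mean) / std
= (21 - 41.75) / 24.9136
= -20.75 / 24.9136
= -0.83

-0.83


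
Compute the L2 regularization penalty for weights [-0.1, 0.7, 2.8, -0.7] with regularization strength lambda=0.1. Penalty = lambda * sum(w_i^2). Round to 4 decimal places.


Squaring each weight:
(-0.1)^2 = 0.01
0.7^2 = 0.49
2.8^2 = 7.84
(-0.7)^2 = 0.49
Sum of squares = 8.83
Penalty = 0.1 * 8.83 = 0.8830

0.8830


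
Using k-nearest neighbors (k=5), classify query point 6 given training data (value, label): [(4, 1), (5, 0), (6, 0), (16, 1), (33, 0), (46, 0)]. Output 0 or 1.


Distances from query 6:
Point 6 (class 0): distance = 0
Point 5 (class 0): distance = 1
Point 4 (class 1): distance = 2
Point 16 (class 1): distance = 10
Point 33 (class 0): distance = 27
K=5 nearest neighbors: classes = [0, 0, 1, 1, 0]
Votes for class 1: 2 / 5
Majority vote => class 0

0


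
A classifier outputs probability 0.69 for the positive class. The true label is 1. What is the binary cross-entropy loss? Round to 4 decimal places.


For y=1: Loss = -log(p)
= -log(0.69)
= -(-0.3711)
= 0.3711

0.3711


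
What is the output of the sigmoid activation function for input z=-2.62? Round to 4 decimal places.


sigmoid(z) = 1 / (1 + exp(-z))
exp(-(-2.62)) = exp(2.62) = 13.7357
1 + 13.7357 = 14.7357
1 / 14.7357 = 0.0679

0.0679


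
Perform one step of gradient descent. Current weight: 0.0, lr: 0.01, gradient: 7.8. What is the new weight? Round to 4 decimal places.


w_new = w_old - lr * gradient
= 0.0 - 0.01 * 7.8
= 0.0 - (0.078)
= -0.0780

-0.0780


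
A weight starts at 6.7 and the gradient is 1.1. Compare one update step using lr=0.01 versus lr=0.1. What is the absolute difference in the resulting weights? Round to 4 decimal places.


With lr=0.01: w_new = 6.7 - 0.01 * 1.1 = 6.689
With lr=0.1: w_new = 6.7 - 0.1 * 1.1 = 6.59
Absolute difference = |6.689 - 6.59|
= 0.0990

0.0990


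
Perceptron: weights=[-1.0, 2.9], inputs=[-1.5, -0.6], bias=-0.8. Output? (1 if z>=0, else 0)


z = w . x + b
= -1.0*-1.5 + 2.9*-0.6 + -0.8
= 1.5 + -1.74 + -0.8
= -0.24 + -0.8
= -1.04
Since z = -1.04 < 0, output = 0

0


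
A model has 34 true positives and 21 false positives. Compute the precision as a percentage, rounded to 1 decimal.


Precision = TP / (TP + FP) * 100
= 34 / (34 + 21)
= 34 / 55
= 0.6182
= 61.8%

61.8


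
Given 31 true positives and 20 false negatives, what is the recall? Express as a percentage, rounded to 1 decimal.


Recall = TP / (TP + FN) * 100
= 31 / (31 + 20)
= 31 / 51
= 0.6078
= 60.8%

60.8


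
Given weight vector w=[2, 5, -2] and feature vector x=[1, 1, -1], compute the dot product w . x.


Element-wise products:
2 * 1 = 2
5 * 1 = 5
-2 * -1 = 2
Sum = 2 + 5 + 2
= 9

9


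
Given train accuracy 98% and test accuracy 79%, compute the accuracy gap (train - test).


Gap = train_accuracy - test_accuracy
= 98 - 79
= 19%
This gap suggests the model is overfitting.

19


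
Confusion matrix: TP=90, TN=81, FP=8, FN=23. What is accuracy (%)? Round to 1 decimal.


Accuracy = (TP + TN) / (TP + TN + FP + FN) * 100
= (90 + 81) / (90 + 81 + 8 + 23)
= 171 / 202
= 0.8465
= 84.7%

84.7


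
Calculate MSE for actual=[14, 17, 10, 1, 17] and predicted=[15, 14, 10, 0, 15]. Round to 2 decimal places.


Differences: [-1, 3, 0, 1, 2]
Squared errors: [1, 9, 0, 1, 4]
Sum of squared errors = 15
MSE = 15 / 5 = 3.00

3.00


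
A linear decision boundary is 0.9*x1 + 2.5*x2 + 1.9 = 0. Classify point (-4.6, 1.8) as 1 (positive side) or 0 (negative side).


Compute 0.9 * -4.6 + 2.5 * 1.8 + 1.9
= -4.14 + 4.5 + 1.9
= 2.26
Since 2.26 >= 0, the point is on the positive side.

1


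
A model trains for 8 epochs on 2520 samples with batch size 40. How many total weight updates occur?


Iterations per epoch = 2520 / 40 = 63
Total updates = iterations_per_epoch * epochs
= 63 * 8
= 504

504


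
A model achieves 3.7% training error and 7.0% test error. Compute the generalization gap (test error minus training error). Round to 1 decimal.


Generalization gap = test_error - train_error
= 7.0 - 3.7
= 3.3%
A moderate gap.

3.3


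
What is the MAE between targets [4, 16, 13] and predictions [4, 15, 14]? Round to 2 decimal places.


Absolute errors: [0, 1, 1]
Sum of absolute errors = 2
MAE = 2 / 3 = 0.67

0.67


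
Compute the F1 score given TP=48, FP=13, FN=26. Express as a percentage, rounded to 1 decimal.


Precision = TP / (TP + FP) = 48 / 61 = 0.7869
Recall = TP / (TP + FN) = 48 / 74 = 0.6486
F1 = 2 * P * R / (P + R)
= 2 * 0.7869 * 0.6486 / (0.7869 + 0.6486)
= 1.0208 / 1.4355
= 0.7111
As percentage: 71.1%

71.1


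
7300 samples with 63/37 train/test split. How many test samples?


Train samples = 7300 * 63% = 4599
Test samples = 7300 - 4599
= 2701

2701


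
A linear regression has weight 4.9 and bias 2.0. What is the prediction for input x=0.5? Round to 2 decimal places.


y = 4.9 * 0.5 + (2.0)
= 2.45 + (2.0)
= 4.45

4.45


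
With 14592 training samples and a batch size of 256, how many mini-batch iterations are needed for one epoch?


Iterations per epoch = dataset_size / batch_size
= 14592 / 256
= 57

57


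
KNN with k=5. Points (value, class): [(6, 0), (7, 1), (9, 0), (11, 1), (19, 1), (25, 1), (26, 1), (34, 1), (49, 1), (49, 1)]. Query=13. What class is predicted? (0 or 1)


Distances from query 13:
Point 11 (class 1): distance = 2
Point 9 (class 0): distance = 4
Point 7 (class 1): distance = 6
Point 19 (class 1): distance = 6
Point 6 (class 0): distance = 7
K=5 nearest neighbors: classes = [1, 0, 1, 1, 0]
Votes for class 1: 3 / 5
Majority vote => class 1

1


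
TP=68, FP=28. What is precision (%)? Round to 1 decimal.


Precision = TP / (TP + FP) * 100
= 68 / (68 + 28)
= 68 / 96
= 0.7083
= 70.8%

70.8


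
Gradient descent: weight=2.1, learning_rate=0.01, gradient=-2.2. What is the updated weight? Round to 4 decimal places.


w_new = w_old - lr * gradient
= 2.1 - 0.01 * -2.2
= 2.1 - (-0.022)
= 2.1220

2.1220


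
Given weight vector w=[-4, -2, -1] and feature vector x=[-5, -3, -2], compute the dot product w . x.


Element-wise products:
-4 * -5 = 20
-2 * -3 = 6
-1 * -2 = 2
Sum = 20 + 6 + 2
= 28

28


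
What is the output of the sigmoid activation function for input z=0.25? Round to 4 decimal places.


sigmoid(z) = 1 / (1 + exp(-z))
exp(-(0.25)) = exp(-0.25) = 0.7788
1 + 0.7788 = 1.7788
1 / 1.7788 = 0.5622

0.5622


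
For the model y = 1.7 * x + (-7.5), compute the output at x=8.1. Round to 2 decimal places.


y = 1.7 * 8.1 + (-7.5)
= 13.77 + (-7.5)
= 6.27

6.27


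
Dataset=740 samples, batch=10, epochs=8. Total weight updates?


Iterations per epoch = 740 / 10 = 74
Total updates = iterations_per_epoch * epochs
= 74 * 8
= 592

592


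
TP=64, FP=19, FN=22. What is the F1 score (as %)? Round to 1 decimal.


Precision = TP / (TP + FP) = 64 / 83 = 0.7711
Recall = TP / (TP + FN) = 64 / 86 = 0.7442
F1 = 2 * P * R / (P + R)
= 2 * 0.7711 * 0.7442 / (0.7711 + 0.7442)
= 1.1477 / 1.5153
= 0.7574
As percentage: 75.7%

75.7


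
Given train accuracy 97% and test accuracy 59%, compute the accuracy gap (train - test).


Gap = train_accuracy - test_accuracy
= 97 - 59
= 38%
This large gap strongly indicates overfitting.

38


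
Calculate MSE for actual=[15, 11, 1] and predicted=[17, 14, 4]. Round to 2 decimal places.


Differences: [-2, -3, -3]
Squared errors: [4, 9, 9]
Sum of squared errors = 22
MSE = 22 / 3 = 7.33

7.33


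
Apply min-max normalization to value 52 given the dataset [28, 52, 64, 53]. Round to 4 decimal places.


Min = 28, Max = 64
Range = 64 - 28 = 36
Scaled = (x - min) / (max - min)
= (52 - 28) / 36
= 24 / 36
= 0.6667

0.6667


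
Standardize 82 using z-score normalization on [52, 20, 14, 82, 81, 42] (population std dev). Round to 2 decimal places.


Mean = (52 + 20 + 14 + 82 + 81 + 42) / 6 = 48.5
Variance = sum((x_i - mean)^2) / n = 705.9167
Std = sqrt(705.9167) = 26.5691
Z = (x - mean) / std
= (82 - 48.5) / 26.5691
= 33.5 / 26.5691
= 1.26

1.26


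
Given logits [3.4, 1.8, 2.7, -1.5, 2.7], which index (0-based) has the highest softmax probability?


Softmax is a monotonic transformation, so it preserves the argmax.
We need to find the index of the maximum logit.
Index 0: 3.4
Index 1: 1.8
Index 2: 2.7
Index 3: -1.5
Index 4: 2.7
Maximum logit = 3.4 at index 0

0


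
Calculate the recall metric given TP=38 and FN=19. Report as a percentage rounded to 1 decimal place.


Recall = TP / (TP + FN) * 100
= 38 / (38 + 19)
= 38 / 57
= 0.6667
= 66.7%

66.7


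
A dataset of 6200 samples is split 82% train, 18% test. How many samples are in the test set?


Train samples = 6200 * 82% = 5084
Test samples = 6200 - 5084
= 1116

1116


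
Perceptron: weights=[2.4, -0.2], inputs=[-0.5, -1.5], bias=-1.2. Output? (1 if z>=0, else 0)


z = w . x + b
= 2.4*-0.5 + -0.2*-1.5 + -1.2
= -1.2 + 0.3 + -1.2
= -0.9 + -1.2
= -2.1
Since z = -2.1 < 0, output = 0

0


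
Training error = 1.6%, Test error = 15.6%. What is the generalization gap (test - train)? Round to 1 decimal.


Generalization gap = test_error - train_error
= 15.6 - 1.6
= 14.0%
A large gap suggests overfitting.

14.0


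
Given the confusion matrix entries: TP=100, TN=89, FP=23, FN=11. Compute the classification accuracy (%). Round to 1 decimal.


Accuracy = (TP + TN) / (TP + TN + FP + FN) * 100
= (100 + 89) / (100 + 89 + 23 + 11)
= 189 / 223
= 0.8475
= 84.8%

84.8


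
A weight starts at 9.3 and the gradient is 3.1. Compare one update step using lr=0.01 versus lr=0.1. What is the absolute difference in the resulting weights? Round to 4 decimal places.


With lr=0.01: w_new = 9.3 - 0.01 * 3.1 = 9.269
With lr=0.1: w_new = 9.3 - 0.1 * 3.1 = 8.99
Absolute difference = |9.269 - 8.99|
= 0.2790

0.2790


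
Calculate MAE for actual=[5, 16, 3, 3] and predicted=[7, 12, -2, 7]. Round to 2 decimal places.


Absolute errors: [2, 4, 5, 4]
Sum of absolute errors = 15
MAE = 15 / 4 = 3.75

3.75


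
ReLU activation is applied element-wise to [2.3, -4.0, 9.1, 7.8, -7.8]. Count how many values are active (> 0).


ReLU(x) = max(0, x) for each element:
ReLU(2.3) = 2.3
ReLU(-4.0) = 0
ReLU(9.1) = 9.1
ReLU(7.8) = 7.8
ReLU(-7.8) = 0
Active neurons (>0): 3

3


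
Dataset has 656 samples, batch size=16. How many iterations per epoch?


Iterations per epoch = dataset_size / batch_size
= 656 / 16
= 41

41


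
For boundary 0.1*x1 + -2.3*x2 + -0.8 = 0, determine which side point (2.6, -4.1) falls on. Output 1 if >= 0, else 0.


Compute 0.1 * 2.6 + -2.3 * -4.1 + -0.8
= 0.26 + 9.43 + -0.8
= 8.89
Since 8.89 >= 0, the point is on the positive side.

1


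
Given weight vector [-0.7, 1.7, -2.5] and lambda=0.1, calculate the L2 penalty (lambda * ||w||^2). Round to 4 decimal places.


Squaring each weight:
(-0.7)^2 = 0.49
1.7^2 = 2.89
(-2.5)^2 = 6.25
Sum of squares = 9.63
Penalty = 0.1 * 9.63 = 0.9630

0.9630


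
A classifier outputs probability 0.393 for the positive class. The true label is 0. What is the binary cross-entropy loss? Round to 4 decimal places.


For y=0: Loss = -log(1-p)
= -log(1 - 0.393)
= -log(0.607)
= -(-0.4992)
= 0.4992

0.4992


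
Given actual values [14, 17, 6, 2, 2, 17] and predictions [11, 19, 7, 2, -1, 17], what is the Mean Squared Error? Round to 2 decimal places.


Differences: [3, -2, -1, 0, 3, 0]
Squared errors: [9, 4, 1, 0, 9, 0]
Sum of squared errors = 23
MSE = 23 / 6 = 3.83

3.83


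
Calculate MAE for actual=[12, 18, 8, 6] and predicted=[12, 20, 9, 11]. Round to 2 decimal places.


Absolute errors: [0, 2, 1, 5]
Sum of absolute errors = 8
MAE = 8 / 4 = 2.00

2.00


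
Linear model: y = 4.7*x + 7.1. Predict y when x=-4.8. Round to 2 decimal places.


y = 4.7 * -4.8 + (7.1)
= -22.56 + (7.1)
= -15.46

-15.46


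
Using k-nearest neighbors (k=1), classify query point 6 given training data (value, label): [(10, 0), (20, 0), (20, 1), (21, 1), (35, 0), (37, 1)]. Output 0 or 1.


Distances from query 6:
Point 10 (class 0): distance = 4
K=1 nearest neighbors: classes = [0]
Votes for class 1: 0 / 1
Majority vote => class 0

0


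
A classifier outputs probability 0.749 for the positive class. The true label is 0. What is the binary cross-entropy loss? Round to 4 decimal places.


For y=0: Loss = -log(1-p)
= -log(1 - 0.749)
= -log(0.251)
= -(-1.3823)
= 1.3823

1.3823


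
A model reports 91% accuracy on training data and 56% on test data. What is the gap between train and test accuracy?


Gap = train_accuracy - test_accuracy
= 91 - 56
= 35%
This large gap strongly indicates overfitting.

35


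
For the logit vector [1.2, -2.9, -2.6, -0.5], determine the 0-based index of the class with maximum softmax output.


Softmax is a monotonic transformation, so it preserves the argmax.
We need to find the index of the maximum logit.
Index 0: 1.2
Index 1: -2.9
Index 2: -2.6
Index 3: -0.5
Maximum logit = 1.2 at index 0

0


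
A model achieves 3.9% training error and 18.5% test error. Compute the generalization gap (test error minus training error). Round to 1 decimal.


Generalization gap = test_error - train_error
= 18.5 - 3.9
= 14.6%
A large gap suggests overfitting.

14.6


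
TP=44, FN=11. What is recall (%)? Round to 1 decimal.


Recall = TP / (TP + FN) * 100
= 44 / (44 + 11)
= 44 / 55
= 0.8
= 80.0%

80.0


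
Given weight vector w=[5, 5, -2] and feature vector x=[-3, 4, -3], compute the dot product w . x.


Element-wise products:
5 * -3 = -15
5 * 4 = 20
-2 * -3 = 6
Sum = -15 + 20 + 6
= 11

11


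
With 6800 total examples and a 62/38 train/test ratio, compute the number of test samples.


Train samples = 6800 * 62% = 4216
Test samples = 6800 - 4216
= 2584

2584


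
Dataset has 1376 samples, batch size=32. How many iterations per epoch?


Iterations per epoch = dataset_size / batch_size
= 1376 / 32
= 43

43


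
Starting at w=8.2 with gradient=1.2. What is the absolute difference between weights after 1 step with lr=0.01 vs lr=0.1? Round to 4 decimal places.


With lr=0.01: w_new = 8.2 - 0.01 * 1.2 = 8.188
With lr=0.1: w_new = 8.2 - 0.1 * 1.2 = 8.08
Absolute difference = |8.188 - 8.08|
= 0.1080

0.1080


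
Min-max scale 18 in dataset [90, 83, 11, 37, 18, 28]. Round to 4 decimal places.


Min = 11, Max = 90
Range = 90 - 11 = 79
Scaled = (x - min) / (max - min)
= (18 - 11) / 79
= 7 / 79
= 0.0886

0.0886


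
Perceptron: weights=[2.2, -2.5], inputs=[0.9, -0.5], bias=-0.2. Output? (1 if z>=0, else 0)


z = w . x + b
= 2.2*0.9 + -2.5*-0.5 + -0.2
= 1.98 + 1.25 + -0.2
= 3.23 + -0.2
= 3.03
Since z = 3.03 >= 0, output = 1

1


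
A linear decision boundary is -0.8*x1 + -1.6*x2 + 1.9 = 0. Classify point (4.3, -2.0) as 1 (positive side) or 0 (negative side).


Compute -0.8 * 4.3 + -1.6 * -2.0 + 1.9
= -3.44 + 3.2 + 1.9
= 1.66
Since 1.66 >= 0, the point is on the positive side.

1


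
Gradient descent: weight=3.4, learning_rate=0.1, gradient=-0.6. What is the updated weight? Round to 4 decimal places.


w_new = w_old - lr * gradient
= 3.4 - 0.1 * -0.6
= 3.4 - (-0.06)
= 3.4600

3.4600


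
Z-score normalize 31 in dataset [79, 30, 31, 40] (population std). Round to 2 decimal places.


Mean = (79 + 30 + 31 + 40) / 4 = 45.0
Variance = sum((x_i - mean)^2) / n = 400.5
Std = sqrt(400.5) = 20.0125
Z = (x - mean) / std
= (31 - 45.0) / 20.0125
= -14.0 / 20.0125
= -0.70

-0.70


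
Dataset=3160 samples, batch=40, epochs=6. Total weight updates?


Iterations per epoch = 3160 / 40 = 79
Total updates = iterations_per_epoch * epochs
= 79 * 6
= 474

474


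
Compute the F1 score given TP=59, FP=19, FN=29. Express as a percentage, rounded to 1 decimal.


Precision = TP / (TP + FP) = 59 / 78 = 0.7564
Recall = TP / (TP + FN) = 59 / 88 = 0.6705
F1 = 2 * P * R / (P + R)
= 2 * 0.7564 * 0.6705 / (0.7564 + 0.6705)
= 1.0143 / 1.4269
= 0.7108
As percentage: 71.1%

71.1


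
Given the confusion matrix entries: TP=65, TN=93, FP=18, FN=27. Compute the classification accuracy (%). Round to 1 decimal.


Accuracy = (TP + TN) / (TP + TN + FP + FN) * 100
= (65 + 93) / (65 + 93 + 18 + 27)
= 158 / 203
= 0.7783
= 77.8%

77.8


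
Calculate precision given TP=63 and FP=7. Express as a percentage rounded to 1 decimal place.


Precision = TP / (TP + FP) * 100
= 63 / (63 + 7)
= 63 / 70
= 0.9
= 90.0%

90.0


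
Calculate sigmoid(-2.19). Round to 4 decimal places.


sigmoid(z) = 1 / (1 + exp(-z))
exp(-(-2.19)) = exp(2.19) = 8.9352
1 + 8.9352 = 9.9352
1 / 9.9352 = 0.1007

0.1007


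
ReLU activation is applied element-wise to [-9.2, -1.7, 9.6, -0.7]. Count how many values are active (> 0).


ReLU(x) = max(0, x) for each element:
ReLU(-9.2) = 0
ReLU(-1.7) = 0
ReLU(9.6) = 9.6
ReLU(-0.7) = 0
Active neurons (>0): 1

1


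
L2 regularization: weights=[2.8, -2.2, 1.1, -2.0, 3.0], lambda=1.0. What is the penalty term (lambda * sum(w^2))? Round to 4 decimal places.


Squaring each weight:
2.8^2 = 7.84
(-2.2)^2 = 4.84
1.1^2 = 1.21
(-2.0)^2 = 4.0
3.0^2 = 9.0
Sum of squares = 26.89
Penalty = 1.0 * 26.89 = 26.8900

26.8900


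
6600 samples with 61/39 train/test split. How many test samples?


Train samples = 6600 * 61% = 4026
Test samples = 6600 - 4026
= 2574

2574


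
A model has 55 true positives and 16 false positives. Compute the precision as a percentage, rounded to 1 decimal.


Precision = TP / (TP + FP) * 100
= 55 / (55 + 16)
= 55 / 71
= 0.7746
= 77.5%

77.5


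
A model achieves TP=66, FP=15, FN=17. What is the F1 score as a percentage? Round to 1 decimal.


Precision = TP / (TP + FP) = 66 / 81 = 0.8148
Recall = TP / (TP + FN) = 66 / 83 = 0.7952
F1 = 2 * P * R / (P + R)
= 2 * 0.8148 * 0.7952 / (0.8148 + 0.7952)
= 1.2959 / 1.61
= 0.8049
As percentage: 80.5%

80.5


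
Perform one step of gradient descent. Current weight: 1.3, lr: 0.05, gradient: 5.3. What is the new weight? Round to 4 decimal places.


w_new = w_old - lr * gradient
= 1.3 - 0.05 * 5.3
= 1.3 - (0.265)
= 1.0350

1.0350


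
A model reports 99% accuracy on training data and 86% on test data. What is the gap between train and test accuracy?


Gap = train_accuracy - test_accuracy
= 99 - 86
= 13%
This gap suggests the model is overfitting.

13


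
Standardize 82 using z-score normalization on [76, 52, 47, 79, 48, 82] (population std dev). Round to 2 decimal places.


Mean = (76 + 52 + 47 + 79 + 48 + 82) / 6 = 64.0
Variance = sum((x_i - mean)^2) / n = 230.3333
Std = sqrt(230.3333) = 15.1767
Z = (x - mean) / std
= (82 - 64.0) / 15.1767
= 18.0 / 15.1767
= 1.19

1.19


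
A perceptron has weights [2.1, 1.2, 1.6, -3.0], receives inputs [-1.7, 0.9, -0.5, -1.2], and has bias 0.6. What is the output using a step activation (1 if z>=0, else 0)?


z = w . x + b
= 2.1*-1.7 + 1.2*0.9 + 1.6*-0.5 + -3.0*-1.2 + 0.6
= -3.57 + 1.08 + -0.8 + 3.6 + 0.6
= 0.31 + 0.6
= 0.91
Since z = 0.91 >= 0, output = 1

1


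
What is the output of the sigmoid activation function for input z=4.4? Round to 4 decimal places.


sigmoid(z) = 1 / (1 + exp(-z))
exp(-(4.4)) = exp(-4.4) = 0.0123
1 + 0.0123 = 1.0123
1 / 1.0123 = 0.9879

0.9879


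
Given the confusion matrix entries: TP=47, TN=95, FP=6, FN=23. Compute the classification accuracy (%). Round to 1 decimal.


Accuracy = (TP + TN) / (TP + TN + FP + FN) * 100
= (47 + 95) / (47 + 95 + 6 + 23)
= 142 / 171
= 0.8304
= 83.0%

83.0


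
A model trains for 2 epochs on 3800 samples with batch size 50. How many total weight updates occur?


Iterations per epoch = 3800 / 50 = 76
Total updates = iterations_per_epoch * epochs
= 76 * 2
= 152

152


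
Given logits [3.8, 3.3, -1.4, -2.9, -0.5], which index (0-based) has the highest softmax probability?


Softmax is a monotonic transformation, so it preserves the argmax.
We need to find the index of the maximum logit.
Index 0: 3.8
Index 1: 3.3
Index 2: -1.4
Index 3: -2.9
Index 4: -0.5
Maximum logit = 3.8 at index 0

0


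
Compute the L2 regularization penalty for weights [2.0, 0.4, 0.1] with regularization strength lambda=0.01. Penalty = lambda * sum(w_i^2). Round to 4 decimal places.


Squaring each weight:
2.0^2 = 4.0
0.4^2 = 0.16
0.1^2 = 0.01
Sum of squares = 4.17
Penalty = 0.01 * 4.17 = 0.0417

0.0417


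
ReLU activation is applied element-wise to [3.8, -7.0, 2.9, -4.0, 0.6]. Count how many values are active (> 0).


ReLU(x) = max(0, x) for each element:
ReLU(3.8) = 3.8
ReLU(-7.0) = 0
ReLU(2.9) = 2.9
ReLU(-4.0) = 0
ReLU(0.6) = 0.6
Active neurons (>0): 3

3


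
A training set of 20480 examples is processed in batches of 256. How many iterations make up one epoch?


Iterations per epoch = dataset_size / batch_size
= 20480 / 256
= 80

80


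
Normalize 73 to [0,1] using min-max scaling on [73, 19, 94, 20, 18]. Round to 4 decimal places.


Min = 18, Max = 94
Range = 94 - 18 = 76
Scaled = (x - min) / (max - min)
= (73 - 18) / 76
= 55 / 76
= 0.7237

0.7237


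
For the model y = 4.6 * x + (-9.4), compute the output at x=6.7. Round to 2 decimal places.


y = 4.6 * 6.7 + (-9.4)
= 30.82 + (-9.4)
= 21.42

21.42


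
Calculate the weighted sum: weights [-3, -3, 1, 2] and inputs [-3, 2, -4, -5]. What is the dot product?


Element-wise products:
-3 * -3 = 9
-3 * 2 = -6
1 * -4 = -4
2 * -5 = -10
Sum = 9 + -6 + -4 + -10
= -11

-11


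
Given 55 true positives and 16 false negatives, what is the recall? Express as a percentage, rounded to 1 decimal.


Recall = TP / (TP + FN) * 100
= 55 / (55 + 16)
= 55 / 71
= 0.7746
= 77.5%

77.5


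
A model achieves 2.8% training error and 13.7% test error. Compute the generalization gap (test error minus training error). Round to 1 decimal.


Generalization gap = test_error - train_error
= 13.7 - 2.8
= 10.9%
A large gap suggests overfitting.

10.9


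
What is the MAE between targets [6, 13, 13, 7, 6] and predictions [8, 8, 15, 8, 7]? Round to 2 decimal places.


Absolute errors: [2, 5, 2, 1, 1]
Sum of absolute errors = 11
MAE = 11 / 5 = 2.20

2.20


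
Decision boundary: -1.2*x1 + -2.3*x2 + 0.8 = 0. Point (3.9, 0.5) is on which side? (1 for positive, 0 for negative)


Compute -1.2 * 3.9 + -2.3 * 0.5 + 0.8
= -4.68 + -1.15 + 0.8
= -5.03
Since -5.03 < 0, the point is on the negative side.

0


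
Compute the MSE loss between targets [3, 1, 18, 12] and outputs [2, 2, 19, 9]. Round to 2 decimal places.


Differences: [1, -1, -1, 3]
Squared errors: [1, 1, 1, 9]
Sum of squared errors = 12
MSE = 12 / 4 = 3.00

3.00


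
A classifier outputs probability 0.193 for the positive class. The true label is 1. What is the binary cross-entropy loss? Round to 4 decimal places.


For y=1: Loss = -log(p)
= -log(0.193)
= -(-1.6451)
= 1.6451

1.6451


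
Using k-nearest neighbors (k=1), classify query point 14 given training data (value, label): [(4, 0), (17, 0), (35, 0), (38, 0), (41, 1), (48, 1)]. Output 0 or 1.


Distances from query 14:
Point 17 (class 0): distance = 3
K=1 nearest neighbors: classes = [0]
Votes for class 1: 0 / 1
Majority vote => class 0

0


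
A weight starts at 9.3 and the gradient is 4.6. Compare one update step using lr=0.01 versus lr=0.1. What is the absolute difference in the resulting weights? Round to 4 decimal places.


With lr=0.01: w_new = 9.3 - 0.01 * 4.6 = 9.254
With lr=0.1: w_new = 9.3 - 0.1 * 4.6 = 8.84
Absolute difference = |9.254 - 8.84|
= 0.4140

0.4140


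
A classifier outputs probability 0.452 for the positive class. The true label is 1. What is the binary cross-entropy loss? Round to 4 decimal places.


For y=1: Loss = -log(p)
= -log(0.452)
= -(-0.7941)
= 0.7941

0.7941


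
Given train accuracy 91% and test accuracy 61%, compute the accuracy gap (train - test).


Gap = train_accuracy - test_accuracy
= 91 - 61
= 30%
This large gap strongly indicates overfitting.

30


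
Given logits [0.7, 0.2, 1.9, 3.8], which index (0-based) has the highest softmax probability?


Softmax is a monotonic transformation, so it preserves the argmax.
We need to find the index of the maximum logit.
Index 0: 0.7
Index 1: 0.2
Index 2: 1.9
Index 3: 3.8
Maximum logit = 3.8 at index 3

3


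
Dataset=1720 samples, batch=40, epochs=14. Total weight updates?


Iterations per epoch = 1720 / 40 = 43
Total updates = iterations_per_epoch * epochs
= 43 * 14
= 602

602


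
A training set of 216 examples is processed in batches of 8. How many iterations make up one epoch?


Iterations per epoch = dataset_size / batch_size
= 216 / 8
= 27

27


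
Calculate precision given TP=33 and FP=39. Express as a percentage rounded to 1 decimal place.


Precision = TP / (TP + FP) * 100
= 33 / (33 + 39)
= 33 / 72
= 0.4583
= 45.8%

45.8


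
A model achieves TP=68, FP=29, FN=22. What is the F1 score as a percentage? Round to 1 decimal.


Precision = TP / (TP + FP) = 68 / 97 = 0.701
Recall = TP / (TP + FN) = 68 / 90 = 0.7556
F1 = 2 * P * R / (P + R)
= 2 * 0.701 * 0.7556 / (0.701 + 0.7556)
= 1.0593 / 1.4566
= 0.7273
As percentage: 72.7%

72.7


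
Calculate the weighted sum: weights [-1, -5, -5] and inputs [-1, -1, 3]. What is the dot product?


Element-wise products:
-1 * -1 = 1
-5 * -1 = 5
-5 * 3 = -15
Sum = 1 + 5 + -15
= -9

-9


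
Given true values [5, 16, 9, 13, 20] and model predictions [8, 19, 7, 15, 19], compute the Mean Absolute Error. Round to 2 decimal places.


Absolute errors: [3, 3, 2, 2, 1]
Sum of absolute errors = 11
MAE = 11 / 5 = 2.20

2.20


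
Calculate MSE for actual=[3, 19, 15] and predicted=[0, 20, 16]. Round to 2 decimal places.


Differences: [3, -1, -1]
Squared errors: [9, 1, 1]
Sum of squared errors = 11
MSE = 11 / 3 = 3.67

3.67


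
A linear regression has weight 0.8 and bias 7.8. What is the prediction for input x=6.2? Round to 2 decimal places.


y = 0.8 * 6.2 + (7.8)
= 4.96 + (7.8)
= 12.76

12.76


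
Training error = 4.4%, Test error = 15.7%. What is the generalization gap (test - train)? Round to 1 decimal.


Generalization gap = test_error - train_error
= 15.7 - 4.4
= 11.3%
A large gap suggests overfitting.

11.3


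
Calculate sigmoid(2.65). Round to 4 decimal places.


sigmoid(z) = 1 / (1 + exp(-z))
exp(-(2.65)) = exp(-2.65) = 0.0707
1 + 0.0707 = 1.0707
1 / 1.0707 = 0.9340

0.9340


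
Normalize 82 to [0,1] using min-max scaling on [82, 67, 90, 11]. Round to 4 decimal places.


Min = 11, Max = 90
Range = 90 - 11 = 79
Scaled = (x - min) / (max - min)
= (82 - 11) / 79
= 71 / 79
= 0.8987

0.8987


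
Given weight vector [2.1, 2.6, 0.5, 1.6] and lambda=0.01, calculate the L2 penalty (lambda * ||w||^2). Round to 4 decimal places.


Squaring each weight:
2.1^2 = 4.41
2.6^2 = 6.76
0.5^2 = 0.25
1.6^2 = 2.56
Sum of squares = 13.98
Penalty = 0.01 * 13.98 = 0.1398

0.1398


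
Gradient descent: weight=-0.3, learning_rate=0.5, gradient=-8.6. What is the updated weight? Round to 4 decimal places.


w_new = w_old - lr * gradient
= -0.3 - 0.5 * -8.6
= -0.3 - (-4.3)
= 4.0000

4.0000


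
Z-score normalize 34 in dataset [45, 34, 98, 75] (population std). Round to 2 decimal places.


Mean = (45 + 34 + 98 + 75) / 4 = 63.0
Variance = sum((x_i - mean)^2) / n = 633.5
Std = sqrt(633.5) = 25.1694
Z = (x - mean) / std
= (34 - 63.0) / 25.1694
= -29.0 / 25.1694
= -1.15

-1.15


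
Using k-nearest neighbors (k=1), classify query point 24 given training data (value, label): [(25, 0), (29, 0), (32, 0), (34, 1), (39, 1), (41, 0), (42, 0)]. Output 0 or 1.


Distances from query 24:
Point 25 (class 0): distance = 1
K=1 nearest neighbors: classes = [0]
Votes for class 1: 0 / 1
Majority vote => class 0

0


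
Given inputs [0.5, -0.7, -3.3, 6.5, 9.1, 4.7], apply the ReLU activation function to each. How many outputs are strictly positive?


ReLU(x) = max(0, x) for each element:
ReLU(0.5) = 0.5
ReLU(-0.7) = 0
ReLU(-3.3) = 0
ReLU(6.5) = 6.5
ReLU(9.1) = 9.1
ReLU(4.7) = 4.7
Active neurons (>0): 4

4


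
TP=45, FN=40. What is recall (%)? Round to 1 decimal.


Recall = TP / (TP + FN) * 100
= 45 / (45 + 40)
= 45 / 85
= 0.5294
= 52.9%

52.9


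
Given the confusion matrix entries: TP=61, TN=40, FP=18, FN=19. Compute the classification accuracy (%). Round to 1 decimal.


Accuracy = (TP + TN) / (TP + TN + FP + FN) * 100
= (61 + 40) / (61 + 40 + 18 + 19)
= 101 / 138
= 0.7319
= 73.2%

73.2


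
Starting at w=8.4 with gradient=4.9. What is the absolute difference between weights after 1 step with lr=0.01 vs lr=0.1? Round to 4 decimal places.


With lr=0.01: w_new = 8.4 - 0.01 * 4.9 = 8.351
With lr=0.1: w_new = 8.4 - 0.1 * 4.9 = 7.91
Absolute difference = |8.351 - 7.91|
= 0.4410

0.4410


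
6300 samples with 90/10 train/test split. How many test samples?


Train samples = 6300 * 90% = 5670
Test samples = 6300 - 5670
= 630

630


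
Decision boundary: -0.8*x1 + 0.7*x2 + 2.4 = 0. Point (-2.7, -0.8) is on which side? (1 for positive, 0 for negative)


Compute -0.8 * -2.7 + 0.7 * -0.8 + 2.4
= 2.16 + -0.56 + 2.4
= 4.0
Since 4.0 >= 0, the point is on the positive side.

1


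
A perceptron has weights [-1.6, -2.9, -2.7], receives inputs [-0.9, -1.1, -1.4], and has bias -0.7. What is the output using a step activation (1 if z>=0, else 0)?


z = w . x + b
= -1.6*-0.9 + -2.9*-1.1 + -2.7*-1.4 + -0.7
= 1.44 + 3.19 + 3.78 + -0.7
= 8.41 + -0.7
= 7.71
Since z = 7.71 >= 0, output = 1

1


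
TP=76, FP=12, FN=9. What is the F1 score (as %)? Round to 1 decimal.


Precision = TP / (TP + FP) = 76 / 88 = 0.8636
Recall = TP / (TP + FN) = 76 / 85 = 0.8941
F1 = 2 * P * R / (P + R)
= 2 * 0.8636 * 0.8941 / (0.8636 + 0.8941)
= 1.5444 / 1.7578
= 0.8786
As percentage: 87.9%

87.9


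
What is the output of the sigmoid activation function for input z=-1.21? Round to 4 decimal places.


sigmoid(z) = 1 / (1 + exp(-z))
exp(-(-1.21)) = exp(1.21) = 3.3535
1 + 3.3535 = 4.3535
1 / 4.3535 = 0.2297

0.2297


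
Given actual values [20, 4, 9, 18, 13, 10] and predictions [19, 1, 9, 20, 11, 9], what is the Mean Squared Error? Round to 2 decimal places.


Differences: [1, 3, 0, -2, 2, 1]
Squared errors: [1, 9, 0, 4, 4, 1]
Sum of squared errors = 19
MSE = 19 / 6 = 3.17

3.17


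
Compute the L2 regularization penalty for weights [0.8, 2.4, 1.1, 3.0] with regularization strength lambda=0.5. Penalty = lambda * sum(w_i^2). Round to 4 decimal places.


Squaring each weight:
0.8^2 = 0.64
2.4^2 = 5.76
1.1^2 = 1.21
3.0^2 = 9.0
Sum of squares = 16.61
Penalty = 0.5 * 16.61 = 8.3050

8.3050


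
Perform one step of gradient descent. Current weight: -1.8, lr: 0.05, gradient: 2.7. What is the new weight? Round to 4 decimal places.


w_new = w_old - lr * gradient
= -1.8 - 0.05 * 2.7
= -1.8 - (0.135)
= -1.9350

-1.9350


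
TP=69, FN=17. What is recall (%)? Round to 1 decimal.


Recall = TP / (TP + FN) * 100
= 69 / (69 + 17)
= 69 / 86
= 0.8023
= 80.2%

80.2


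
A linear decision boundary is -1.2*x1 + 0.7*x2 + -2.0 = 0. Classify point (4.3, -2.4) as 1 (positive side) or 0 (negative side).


Compute -1.2 * 4.3 + 0.7 * -2.4 + -2.0
= -5.16 + -1.68 + -2.0
= -8.84
Since -8.84 < 0, the point is on the negative side.

0


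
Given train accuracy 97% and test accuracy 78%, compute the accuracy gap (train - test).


Gap = train_accuracy - test_accuracy
= 97 - 78
= 19%
This gap suggests the model is overfitting.

19


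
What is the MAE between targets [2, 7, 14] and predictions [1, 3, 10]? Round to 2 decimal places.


Absolute errors: [1, 4, 4]
Sum of absolute errors = 9
MAE = 9 / 3 = 3.00

3.00


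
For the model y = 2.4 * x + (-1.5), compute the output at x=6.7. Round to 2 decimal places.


y = 2.4 * 6.7 + (-1.5)
= 16.08 + (-1.5)
= 14.58

14.58


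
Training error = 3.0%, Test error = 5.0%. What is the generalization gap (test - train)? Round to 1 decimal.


Generalization gap = test_error - train_error
= 5.0 - 3.0
= 2.0%
A moderate gap.

2.0


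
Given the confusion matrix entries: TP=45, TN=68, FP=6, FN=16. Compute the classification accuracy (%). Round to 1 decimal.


Accuracy = (TP + TN) / (TP + TN + FP + FN) * 100
= (45 + 68) / (45 + 68 + 6 + 16)
= 113 / 135
= 0.837
= 83.7%

83.7


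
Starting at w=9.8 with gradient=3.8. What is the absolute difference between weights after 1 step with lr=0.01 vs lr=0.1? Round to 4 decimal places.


With lr=0.01: w_new = 9.8 - 0.01 * 3.8 = 9.762
With lr=0.1: w_new = 9.8 - 0.1 * 3.8 = 9.42
Absolute difference = |9.762 - 9.42|
= 0.3420

0.3420


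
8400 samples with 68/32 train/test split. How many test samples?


Train samples = 8400 * 68% = 5712
Test samples = 8400 - 5712
= 2688

2688


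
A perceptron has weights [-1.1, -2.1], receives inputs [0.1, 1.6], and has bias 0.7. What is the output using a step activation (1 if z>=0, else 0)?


z = w . x + b
= -1.1*0.1 + -2.1*1.6 + 0.7
= -0.11 + -3.36 + 0.7
= -3.47 + 0.7
= -2.77
Since z = -2.77 < 0, output = 0

0


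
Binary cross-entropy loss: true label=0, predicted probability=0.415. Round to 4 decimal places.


For y=0: Loss = -log(1-p)
= -log(1 - 0.415)
= -log(0.585)
= -(-0.5361)
= 0.5361

0.5361


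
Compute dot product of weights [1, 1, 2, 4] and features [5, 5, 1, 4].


Element-wise products:
1 * 5 = 5
1 * 5 = 5
2 * 1 = 2
4 * 4 = 16
Sum = 5 + 5 + 2 + 16
= 28

28


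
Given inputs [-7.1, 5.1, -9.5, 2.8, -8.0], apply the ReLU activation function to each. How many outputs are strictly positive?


ReLU(x) = max(0, x) for each element:
ReLU(-7.1) = 0
ReLU(5.1) = 5.1
ReLU(-9.5) = 0
ReLU(2.8) = 2.8
ReLU(-8.0) = 0
Active neurons (>0): 2

2


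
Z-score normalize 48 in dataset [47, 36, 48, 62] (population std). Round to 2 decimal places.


Mean = (47 + 36 + 48 + 62) / 4 = 48.25
Variance = sum((x_i - mean)^2) / n = 85.1875
Std = sqrt(85.1875) = 9.2297
Z = (x - mean) / std
= (48 - 48.25) / 9.2297
= -0.25 / 9.2297
= -0.03

-0.03


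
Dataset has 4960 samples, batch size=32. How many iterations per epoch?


Iterations per epoch = dataset_size / batch_size
= 4960 / 32
= 155

155


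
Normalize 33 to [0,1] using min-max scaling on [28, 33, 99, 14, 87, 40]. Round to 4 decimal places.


Min = 14, Max = 99
Range = 99 - 14 = 85
Scaled = (x - min) / (max - min)
= (33 - 14) / 85
= 19 / 85
= 0.2235

0.2235


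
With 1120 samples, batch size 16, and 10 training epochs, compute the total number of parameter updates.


Iterations per epoch = 1120 / 16 = 70
Total updates = iterations_per_epoch * epochs
= 70 * 10
= 700

700


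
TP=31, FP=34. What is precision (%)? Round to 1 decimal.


Precision = TP / (TP + FP) * 100
= 31 / (31 + 34)
= 31 / 65
= 0.4769
= 47.7%

47.7


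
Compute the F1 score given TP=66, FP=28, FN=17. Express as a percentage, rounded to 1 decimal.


Precision = TP / (TP + FP) = 66 / 94 = 0.7021
Recall = TP / (TP + FN) = 66 / 83 = 0.7952
F1 = 2 * P * R / (P + R)
= 2 * 0.7021 * 0.7952 / (0.7021 + 0.7952)
= 1.1166 / 1.4973
= 0.7458
As percentage: 74.6%

74.6


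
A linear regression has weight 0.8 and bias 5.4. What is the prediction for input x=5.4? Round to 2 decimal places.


y = 0.8 * 5.4 + (5.4)
= 4.32 + (5.4)
= 9.72

9.72


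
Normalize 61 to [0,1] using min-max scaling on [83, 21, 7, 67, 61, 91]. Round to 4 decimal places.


Min = 7, Max = 91
Range = 91 - 7 = 84
Scaled = (x - min) / (max - min)
= (61 - 7) / 84
= 54 / 84
= 0.6429

0.6429


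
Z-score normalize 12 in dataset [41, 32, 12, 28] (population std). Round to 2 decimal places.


Mean = (41 + 32 + 12 + 28) / 4 = 28.25
Variance = sum((x_i - mean)^2) / n = 110.1875
Std = sqrt(110.1875) = 10.497
Z = (x - mean) / std
= (12 - 28.25) / 10.497
= -16.25 / 10.497
= -1.55

-1.55


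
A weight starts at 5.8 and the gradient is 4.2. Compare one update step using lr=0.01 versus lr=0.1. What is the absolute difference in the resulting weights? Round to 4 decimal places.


With lr=0.01: w_new = 5.8 - 0.01 * 4.2 = 5.758
With lr=0.1: w_new = 5.8 - 0.1 * 4.2 = 5.38
Absolute difference = |5.758 - 5.38|
= 0.3780

0.3780


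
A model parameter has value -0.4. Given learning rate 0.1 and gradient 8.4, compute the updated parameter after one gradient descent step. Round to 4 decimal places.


w_new = w_old - lr * gradient
= -0.4 - 0.1 * 8.4
= -0.4 - (0.84)
= -1.2400

-1.2400


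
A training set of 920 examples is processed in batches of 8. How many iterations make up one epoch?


Iterations per epoch = dataset_size / batch_size
= 920 / 8
= 115

115


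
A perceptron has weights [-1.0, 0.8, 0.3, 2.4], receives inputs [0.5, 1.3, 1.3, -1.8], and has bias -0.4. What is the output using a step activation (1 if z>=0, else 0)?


z = w . x + b
= -1.0*0.5 + 0.8*1.3 + 0.3*1.3 + 2.4*-1.8 + -0.4
= -0.5 + 1.04 + 0.39 + -4.32 + -0.4
= -3.39 + -0.4
= -3.79
Since z = -3.79 < 0, output = 0

0


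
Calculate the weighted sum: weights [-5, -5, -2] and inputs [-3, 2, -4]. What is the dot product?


Element-wise products:
-5 * -3 = 15
-5 * 2 = -10
-2 * -4 = 8
Sum = 15 + -10 + 8
= 13

13


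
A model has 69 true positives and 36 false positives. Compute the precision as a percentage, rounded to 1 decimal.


Precision = TP / (TP + FP) * 100
= 69 / (69 + 36)
= 69 / 105
= 0.6571
= 65.7%

65.7


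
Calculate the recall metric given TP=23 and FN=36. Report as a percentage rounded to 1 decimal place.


Recall = TP / (TP + FN) * 100
= 23 / (23 + 36)
= 23 / 59
= 0.3898
= 39.0%

39.0
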